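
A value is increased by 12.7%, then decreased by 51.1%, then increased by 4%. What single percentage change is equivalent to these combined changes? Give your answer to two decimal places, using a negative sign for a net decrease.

The combined multiplier is 1.127 × 0.489 × 1.04 = 0.57314712.
That corresponds to a decrease of 42.69%.

-42.69%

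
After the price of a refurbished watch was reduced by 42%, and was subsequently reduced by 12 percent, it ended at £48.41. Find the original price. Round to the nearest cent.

The overall multiplier applied was 0.58 × 0.88 = 0.5104.
So the original price was £48.41 ÷ 0.5104 ≈ £94.85.

£94.85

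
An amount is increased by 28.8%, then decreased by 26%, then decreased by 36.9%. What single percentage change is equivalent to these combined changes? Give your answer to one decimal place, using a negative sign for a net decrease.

-39.9%

The combined multiplier is 1.288 × 0.74 × 0.631 = 0.60141872.
That corresponds to a decrease of 39.9%.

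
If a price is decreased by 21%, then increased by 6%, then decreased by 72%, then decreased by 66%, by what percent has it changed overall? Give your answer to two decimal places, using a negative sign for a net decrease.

-92.03%

The combined multiplier is 0.79 × 1.06 × 0.28 × 0.34 = 0.07972048.
That corresponds to a decrease of 92.03%.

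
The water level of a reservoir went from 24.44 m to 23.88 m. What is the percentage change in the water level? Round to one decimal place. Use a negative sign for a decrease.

Change: 23.88 − 24.44 = -0.56.
Relative to the original: -0.56 ÷ 24.44 ≈ -2.3%.

-2.3%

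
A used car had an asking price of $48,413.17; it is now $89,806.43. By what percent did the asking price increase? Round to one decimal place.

85.5%

Change: $89,806.43 − $48,413.17 = $41,393.26.
Relative to the original: $41,393.26 ÷ $48,413.17 ≈ 85.5%.
So the asking price increased by 85.5%.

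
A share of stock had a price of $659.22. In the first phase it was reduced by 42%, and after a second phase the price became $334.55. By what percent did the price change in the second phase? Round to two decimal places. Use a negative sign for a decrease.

After the first phase: $659.22 × 0.58 = $382.3476.
Second-phase multiplier: $334.55 ÷ $382.3476 ≈ 0.874989.
That is a change of -12.50%.

-12.50%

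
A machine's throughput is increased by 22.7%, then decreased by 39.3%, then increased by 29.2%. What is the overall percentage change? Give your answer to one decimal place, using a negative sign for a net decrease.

-3.8%

A 22.7% increase multiplies by 1.227.
Then a 39.3% decrease: 1.227 × 0.607 = 0.744789.
Then a 29.2% increase: 0.744789 × 1.292 = 0.962267388.
Overall factor 0.962267388, i.e. -3.8%.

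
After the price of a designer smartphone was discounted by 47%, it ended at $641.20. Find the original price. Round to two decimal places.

The overall multiplier applied was 0.53.
So the original price was $641.20 ÷ 0.53 ≈ $1209.81.

$1209.81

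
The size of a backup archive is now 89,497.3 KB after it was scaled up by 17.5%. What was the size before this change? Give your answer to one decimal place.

The overall multiplier applied was 1.175.
So the original size was 89,497.3 ÷ 1.175 ≈ 76,167.9 KB.

76,167.9 KB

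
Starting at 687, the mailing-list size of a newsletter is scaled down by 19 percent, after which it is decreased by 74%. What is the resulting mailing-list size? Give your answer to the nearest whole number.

19% decrease: 687 × 0.81 = 556.47.
After the 74% decrease: 556.47 × 0.26 = 144.6822 ≈ 145.

145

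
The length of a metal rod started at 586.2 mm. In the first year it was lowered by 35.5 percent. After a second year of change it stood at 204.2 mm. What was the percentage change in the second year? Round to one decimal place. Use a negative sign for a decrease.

-46.0%

After the first year: 586.2 × 0.645 = 378.099.
Second-year multiplier: 204.2 ÷ 378.099 ≈ 0.54007.
That is a change of -46.0%.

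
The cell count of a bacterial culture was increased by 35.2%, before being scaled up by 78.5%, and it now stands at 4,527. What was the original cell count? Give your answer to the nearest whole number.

1,876

Undoing the 78.5% increase: 4,527 ÷ 1.785 ≈ 2536.134454.
Undoing the 35.2% increase: 2536.134454 ÷ 1.352 ≈ 1,876.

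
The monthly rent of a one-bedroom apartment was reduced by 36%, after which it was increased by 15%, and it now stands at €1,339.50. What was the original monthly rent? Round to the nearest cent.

€1,819.97

Undoing the 15% increase: €1,339.50 ÷ 1.15 ≈ €1164.782609.
Undoing the 36% decrease: €1164.782609 ÷ 0.64 ≈ €1,819.97.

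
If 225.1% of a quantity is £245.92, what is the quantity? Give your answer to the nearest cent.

£245.92 ÷ 2.251 ≈ £109.25.

£109.25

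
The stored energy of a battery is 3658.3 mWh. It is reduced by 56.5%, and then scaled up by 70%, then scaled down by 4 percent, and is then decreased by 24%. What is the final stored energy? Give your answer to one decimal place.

1973.8 mWh

Apply the 56.5% decrease: 3658.3 × 0.435 = 1591.3605.
70% increase: 1591.3605 × 1.7 = 2705.31285.
Apply the 4% decrease: 2705.31285 × 0.96 = 2597.100336.
After the 24% decrease: 2597.100336 × 0.76 = 1973.79625536 ≈ 1973.8.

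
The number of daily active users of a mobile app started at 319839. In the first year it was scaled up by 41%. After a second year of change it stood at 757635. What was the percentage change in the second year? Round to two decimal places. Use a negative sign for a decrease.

After the first year: 319839 × 1.41 = 450972.99.
Second-year multiplier: 757635 ÷ 450972.99 ≈ 1.680001.
That is a change of 68.00%.

68.00%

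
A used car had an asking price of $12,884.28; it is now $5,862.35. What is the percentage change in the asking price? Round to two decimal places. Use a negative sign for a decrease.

-54.50%

Change: $5,862.35 − $12,884.28 = -$7,021.93.
Relative to the original: -$7,021.93 ÷ $12,884.28 ≈ -54.50%.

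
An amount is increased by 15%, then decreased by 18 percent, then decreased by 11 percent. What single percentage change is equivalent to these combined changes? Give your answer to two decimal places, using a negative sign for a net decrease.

-16.07%

A 15% increase multiplies by 1.15.
Then an 18% decrease: 1.15 × 0.82 = 0.943.
Then an 11% decrease: 0.943 × 0.89 = 0.83927.
Overall factor 0.83927, i.e. -16.07%.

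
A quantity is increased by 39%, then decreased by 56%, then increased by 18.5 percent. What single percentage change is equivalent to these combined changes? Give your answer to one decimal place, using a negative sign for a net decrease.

-27.5%

The combined multiplier is 1.39 × 0.44 × 1.185 = 0.724746.
That corresponds to a decrease of 27.5%.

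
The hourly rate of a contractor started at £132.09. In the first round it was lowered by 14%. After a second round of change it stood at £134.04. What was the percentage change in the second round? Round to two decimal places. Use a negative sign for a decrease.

After the first round: £132.09 × 0.86 = £113.5974.
Second-round multiplier: £134.04 ÷ £113.5974 ≈ 1.179957.
That is a change of 18.00%.

18.00%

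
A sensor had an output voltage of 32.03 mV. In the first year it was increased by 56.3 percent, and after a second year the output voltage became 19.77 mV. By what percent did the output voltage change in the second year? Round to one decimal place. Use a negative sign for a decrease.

After the first year: 32.03 × 1.563 = 50.06289.
Second-year multiplier: 19.77 ÷ 50.06289 ≈ 0.3949.
That is a change of -60.5%.

-60.5%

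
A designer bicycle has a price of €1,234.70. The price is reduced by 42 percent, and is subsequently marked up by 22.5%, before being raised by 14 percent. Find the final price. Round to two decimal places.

€1,000.07

After the 42% decrease: €1,234.70 × 0.58 = €716.126.
22.5% increase: €716.126 × 1.225 = €877.25435.
14% increase: €877.25435 × 1.14 = €1000.069959 ≈ €1,000.07.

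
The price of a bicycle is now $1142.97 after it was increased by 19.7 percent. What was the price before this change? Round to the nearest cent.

$954.86

The overall multiplier applied was 1.197.
So the original price was $1142.97 ÷ 1.197 ≈ $954.86.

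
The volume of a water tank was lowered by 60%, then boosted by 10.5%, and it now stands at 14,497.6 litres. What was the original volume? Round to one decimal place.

Undoing the 10.5% increase: 14,497.6 ÷ 1.105 = 13120.
Undoing the 60% decrease: 13120 ÷ 0.4 = 32,800.0 litres.

32,800.0 litres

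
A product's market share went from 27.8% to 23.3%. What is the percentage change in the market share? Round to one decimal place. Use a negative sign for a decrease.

The change is 23.3 − 27.8 = -4.5 percentage points.
Relative to the original 27.8%, that is -4.5 ÷ 27.8 ≈ -16.2%.

-16.2%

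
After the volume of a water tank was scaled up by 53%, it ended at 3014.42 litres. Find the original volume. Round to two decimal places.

1970.21 litres

The overall multiplier applied was 1.53.
So the original volume was 3014.42 ÷ 1.53 ≈ 1970.21 litres.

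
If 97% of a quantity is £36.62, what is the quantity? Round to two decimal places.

£36.62 ÷ 0.97 ≈ £37.75.

£37.75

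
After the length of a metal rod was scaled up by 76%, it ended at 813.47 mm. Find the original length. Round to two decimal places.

462.20 mm

The overall multiplier applied was 1.76.
So the original length was 813.47 ÷ 1.76 ≈ 462.20 mm.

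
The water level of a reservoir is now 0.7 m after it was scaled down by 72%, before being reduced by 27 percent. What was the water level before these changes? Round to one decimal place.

The overall multiplier applied was 0.28 × 0.73 = 0.2044.
So the original water level was 0.7 ÷ 0.2044 ≈ 3.4 m.

3.4 m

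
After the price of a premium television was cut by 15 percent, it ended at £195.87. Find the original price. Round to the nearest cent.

The overall multiplier applied was 0.85.
So the original price was £195.87 ÷ 0.85 ≈ £230.44.

£230.44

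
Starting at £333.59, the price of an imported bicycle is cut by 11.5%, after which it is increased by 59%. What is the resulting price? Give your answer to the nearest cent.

After the 11.5% decrease: £333.59 × 0.885 = £295.22715.
Apply the 59% increase: £295.22715 × 1.59 = £469.4111685 ≈ £469.41.

£469.41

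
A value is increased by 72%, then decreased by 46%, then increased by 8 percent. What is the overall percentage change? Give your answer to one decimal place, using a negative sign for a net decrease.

0.3%

The combined multiplier is 1.72 × 0.54 × 1.08 = 1.003104.
That corresponds to an increase of 0.3%.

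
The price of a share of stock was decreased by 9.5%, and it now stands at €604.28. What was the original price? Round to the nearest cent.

The overall multiplier applied was 0.905.
So the original price was €604.28 ÷ 0.905 ≈ €667.71.

€667.71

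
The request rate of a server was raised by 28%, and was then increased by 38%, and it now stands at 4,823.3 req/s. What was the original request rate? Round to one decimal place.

The overall multiplier applied was 1.28 × 1.38 = 1.7664.
So the original request rate was 4,823.3 ÷ 1.7664 ≈ 2,730.6 req/s.

2,730.6 req/s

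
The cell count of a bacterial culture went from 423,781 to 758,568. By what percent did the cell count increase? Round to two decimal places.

79.00%

Change: 758,568 − 423,781 = 334,787.
Relative to the original: 334,787 ÷ 423,781 ≈ 79.00%.
So the cell count increased by 79.00%.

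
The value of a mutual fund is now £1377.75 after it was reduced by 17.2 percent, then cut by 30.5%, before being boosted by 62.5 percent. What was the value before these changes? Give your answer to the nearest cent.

Undoing the 62.5% increase: £1377.75 ÷ 1.625 ≈ £847.846154.
Undoing the 30.5% decrease: £847.846154 ÷ 0.695 ≈ £1219.922524.
Undoing the 17.2% decrease: £1219.922524 ÷ 0.828 ≈ £1473.34.

£1473.34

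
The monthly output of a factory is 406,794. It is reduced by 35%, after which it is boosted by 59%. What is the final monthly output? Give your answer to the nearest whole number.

420,422

Each change multiplies by a factor: 0.65 × 1.59 = 1.0335.
406,794 × 1.0335 = 420421.599 ≈ 420,422.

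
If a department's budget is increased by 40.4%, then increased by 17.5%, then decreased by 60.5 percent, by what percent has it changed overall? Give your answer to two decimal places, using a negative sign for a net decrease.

-34.84%

The combined multiplier is 1.404 × 1.175 × 0.395 = 0.6516315.
That corresponds to a decrease of 34.84%.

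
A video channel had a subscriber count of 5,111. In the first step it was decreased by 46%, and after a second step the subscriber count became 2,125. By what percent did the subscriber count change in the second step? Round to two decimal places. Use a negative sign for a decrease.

After the first step: 5,111 × 0.54 = 2759.94.
Second-step multiplier: 2,125 ÷ 2759.94 ≈ 0.769944.
That is a change of -23.01%.

-23.01%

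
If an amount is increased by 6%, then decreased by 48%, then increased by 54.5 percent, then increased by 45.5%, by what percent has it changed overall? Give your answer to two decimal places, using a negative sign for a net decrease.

A 6% increase multiplies by 1.06.
Then a 48% decrease: 1.06 × 0.52 = 0.5512.
Then a 54.5% increase: 0.5512 × 1.545 = 0.851604.
Then a 45.5% increase: 0.851604 × 1.455 = 1.23908382.
Overall factor 1.23908382, i.e. 23.91%.

23.91%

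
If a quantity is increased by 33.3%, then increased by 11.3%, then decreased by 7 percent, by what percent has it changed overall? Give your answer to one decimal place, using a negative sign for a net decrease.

38.0%

A 33.3% increase multiplies by 1.333.
Then an 11.3% increase: 1.333 × 1.113 = 1.483629.
Then a 7% decrease: 1.483629 × 0.93 = 1.37977497.
Overall factor 1.37977497, i.e. 38.0%.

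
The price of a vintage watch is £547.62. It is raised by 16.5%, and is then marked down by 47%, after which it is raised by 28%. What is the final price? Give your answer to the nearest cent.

Apply the 16.5% increase: £547.62 × 1.165 = £637.9773.
47% decrease: £637.9773 × 0.53 = £338.127969.
After the 28% increase: £338.127969 × 1.28 = £432.80380032 ≈ £432.80.

£432.80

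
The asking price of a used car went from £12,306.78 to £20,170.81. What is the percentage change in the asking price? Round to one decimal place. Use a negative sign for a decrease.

Change: £20,170.81 − £12,306.78 = £7,864.03.
Relative to the original: £7,864.03 ÷ £12,306.78 ≈ 63.9%.

63.9%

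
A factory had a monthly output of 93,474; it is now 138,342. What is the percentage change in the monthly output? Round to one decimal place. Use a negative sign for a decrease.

Change: 138,342 − 93,474 = 44,868.
Relative to the original: 44,868 ÷ 93,474 ≈ 48.0%.

48.0%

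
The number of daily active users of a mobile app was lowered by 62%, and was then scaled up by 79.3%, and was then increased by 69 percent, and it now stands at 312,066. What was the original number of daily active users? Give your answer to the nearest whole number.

271,017

Undoing the 69% increase: 312,066 ÷ 1.69 ≈ 184654.43787.
Undoing the 79.3% increase: 184654.43787 ÷ 1.793 ≈ 102986.301099.
Undoing the 62% decrease: 102986.301099 ÷ 0.38 ≈ 271,017.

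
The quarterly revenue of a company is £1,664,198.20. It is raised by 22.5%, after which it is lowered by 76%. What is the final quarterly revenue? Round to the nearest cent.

22.5% increase: £1,664,198.20 × 1.225 = £2038642.795.
Apply the 76% decrease: £2038642.795 × 0.24 = £489274.2708 ≈ £489,274.27.

£489,274.27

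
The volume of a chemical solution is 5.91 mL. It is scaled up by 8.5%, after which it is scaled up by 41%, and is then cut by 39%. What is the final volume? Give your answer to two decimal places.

Apply the 8.5% increase: 5.91 × 1.085 = 6.41235.
Apply the 41% increase: 6.41235 × 1.41 = 9.0414135.
39% decrease: 9.0414135 × 0.61 = 5.515262235 ≈ 5.52.

5.52 mL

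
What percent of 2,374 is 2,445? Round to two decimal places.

102.99%

2,445 ÷ 2,374 ≈ 102.99%.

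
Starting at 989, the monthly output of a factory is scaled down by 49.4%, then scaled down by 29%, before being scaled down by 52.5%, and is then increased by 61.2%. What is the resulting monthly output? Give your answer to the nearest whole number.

272

Apply the 49.4% decrease: 989 × 0.506 = 500.434.
Apply the 29% decrease: 500.434 × 0.71 = 355.30814.
Apply the 52.5% decrease: 355.30814 × 0.475 = 168.7713665.
After the 61.2% increase: 168.7713665 × 1.612 = 272.059442798 ≈ 272.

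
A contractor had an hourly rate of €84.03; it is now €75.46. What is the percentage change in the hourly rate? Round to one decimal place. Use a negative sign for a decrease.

Change: €75.46 − €84.03 = -€8.57.
Relative to the original: -€8.57 ÷ €84.03 ≈ -10.2%.

-10.2%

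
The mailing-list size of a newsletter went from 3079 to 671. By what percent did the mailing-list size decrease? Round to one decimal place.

Change: 671 − 3079 = -2408.
Relative to the original: -2408 ÷ 3079 ≈ -78.2%.
So the mailing-list size decreased by 78.2%.

78.2%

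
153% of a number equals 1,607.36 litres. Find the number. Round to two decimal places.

1,607.36 litres ÷ 1.53 ≈ 1,050.56 litres.

1,050.56 litres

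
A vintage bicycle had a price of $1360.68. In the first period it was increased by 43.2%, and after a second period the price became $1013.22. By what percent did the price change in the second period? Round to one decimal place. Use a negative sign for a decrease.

-48.0%

After the first period: $1360.68 × 1.432 = $1948.49376.
Second-period multiplier: $1013.22 ÷ $1948.49376 ≈ 0.52.
That is a change of -48.0%.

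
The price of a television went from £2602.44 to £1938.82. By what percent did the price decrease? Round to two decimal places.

Change: £1938.82 − £2602.44 = -£663.62.
Relative to the original: -£663.62 ÷ £2602.44 ≈ -25.50%.
So the price decreased by 25.50%.

25.50%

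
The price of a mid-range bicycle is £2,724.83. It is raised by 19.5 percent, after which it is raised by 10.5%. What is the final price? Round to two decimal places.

£3,598.07

Each change multiplies by a factor: 1.195 × 1.105 = 1.320475.
£2,724.83 × 1.320475 = £3598.06989425 ≈ £3,598.07.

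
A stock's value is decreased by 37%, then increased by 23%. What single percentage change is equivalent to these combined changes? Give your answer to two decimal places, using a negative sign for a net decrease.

-22.51%

The combined multiplier is 0.63 × 1.23 = 0.7749.
That corresponds to a decrease of 22.51%.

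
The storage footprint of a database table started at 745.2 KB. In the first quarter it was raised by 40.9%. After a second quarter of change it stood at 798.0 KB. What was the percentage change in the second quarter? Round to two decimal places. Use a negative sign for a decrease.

After the first quarter: 745.2 × 1.409 = 1049.9868.
Second-quarter multiplier: 798.0 ÷ 1049.9868 ≈ 0.76001.
That is a change of -24.00%.

-24.00%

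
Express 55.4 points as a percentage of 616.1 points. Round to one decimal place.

55.4 points ÷ 616.1 points ≈ 9.0%.

9.0%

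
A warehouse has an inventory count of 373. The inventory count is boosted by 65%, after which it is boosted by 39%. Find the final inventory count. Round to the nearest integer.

855

Apply the 65% increase: 373 × 1.65 = 615.45.
Apply the 39% increase: 615.45 × 1.39 = 855.4755 ≈ 855.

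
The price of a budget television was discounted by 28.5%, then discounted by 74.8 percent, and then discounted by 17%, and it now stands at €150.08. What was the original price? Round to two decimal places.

€1,003.55

Undoing the 17% decrease: €150.08 ÷ 0.83 ≈ €180.819277.
Undoing the 74.8% decrease: €180.819277 ÷ 0.252 ≈ €717.536813.
Undoing the 28.5% decrease: €717.536813 ÷ 0.715 ≈ €1,003.55.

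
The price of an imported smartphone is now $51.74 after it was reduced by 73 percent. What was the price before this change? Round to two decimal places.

$191.63

The overall multiplier applied was 0.27.
So the original price was $51.74 ÷ 0.27 ≈ $191.63.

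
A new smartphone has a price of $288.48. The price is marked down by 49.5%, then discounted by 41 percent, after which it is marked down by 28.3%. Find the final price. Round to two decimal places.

Each change multiplies by a factor: 0.505 × 0.59 × 0.717 = 0.21363015.
$288.48 × 0.21363015 = $61.628025672 ≈ $61.63.

$61.63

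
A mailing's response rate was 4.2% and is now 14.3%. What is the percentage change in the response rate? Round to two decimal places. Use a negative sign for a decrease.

240.48%

The change is 14.3 − 4.2 = 10.1 percentage points.
Relative to the original 4.2%, that is 10.1 ÷ 4.2 ≈ 240.48%.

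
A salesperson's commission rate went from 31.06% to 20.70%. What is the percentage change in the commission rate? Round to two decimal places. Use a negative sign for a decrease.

-33.35%

The change is 20.70 − 31.06 = -10.36 percentage points.
Relative to the original 31.06%, that is -10.36 ÷ 31.06 ≈ -33.35%.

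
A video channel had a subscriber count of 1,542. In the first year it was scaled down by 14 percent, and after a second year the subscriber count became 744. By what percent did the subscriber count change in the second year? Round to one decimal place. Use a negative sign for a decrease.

-43.9%

After the first year: 1,542 × 0.86 = 1326.12.
Second-year multiplier: 744 ÷ 1326.12 ≈ 0.56104.
That is a change of -43.9%.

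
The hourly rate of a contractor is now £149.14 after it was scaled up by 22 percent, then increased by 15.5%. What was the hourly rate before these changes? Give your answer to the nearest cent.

The overall multiplier applied was 1.22 × 1.155 = 1.4091.
So the original hourly rate was £149.14 ÷ 1.4091 ≈ £105.84.

£105.84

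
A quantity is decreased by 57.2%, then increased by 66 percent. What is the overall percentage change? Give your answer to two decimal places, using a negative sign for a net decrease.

The combined multiplier is 0.428 × 1.66 = 0.71048.
That corresponds to a decrease of 28.95%.

-28.95%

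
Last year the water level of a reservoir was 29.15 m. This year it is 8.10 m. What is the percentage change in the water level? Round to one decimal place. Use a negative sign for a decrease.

Change: 8.10 − 29.15 = -21.05.
Relative to the original: -21.05 ÷ 29.15 ≈ -72.2%.

-72.2%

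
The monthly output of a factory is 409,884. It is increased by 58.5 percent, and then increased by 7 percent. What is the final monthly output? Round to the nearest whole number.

695,143

After the 58.5% increase: 409,884 × 1.585 = 649666.14.
7% increase: 649666.14 × 1.07 = 695142.7698 ≈ 695,143.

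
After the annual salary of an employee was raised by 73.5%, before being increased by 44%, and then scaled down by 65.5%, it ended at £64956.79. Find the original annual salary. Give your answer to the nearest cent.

The overall multiplier applied was 1.735 × 1.44 × 0.345 = 0.861948.
So the original annual salary was £64956.79 ÷ 0.861948 ≈ £75360.45.

£75360.45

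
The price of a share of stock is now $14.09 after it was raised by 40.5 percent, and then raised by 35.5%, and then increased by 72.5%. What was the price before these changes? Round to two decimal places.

$4.29

The overall multiplier applied was 1.405 × 1.355 × 1.725 = 3.284011875.
So the original price was $14.09 ÷ 3.284011875 ≈ $4.29.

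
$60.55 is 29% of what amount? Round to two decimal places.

$208.79

$60.55 ÷ 0.29 ≈ $208.79.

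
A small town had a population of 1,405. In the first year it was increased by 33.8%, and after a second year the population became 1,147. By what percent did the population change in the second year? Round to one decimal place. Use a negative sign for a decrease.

After the first year: 1,405 × 1.338 = 1879.89.
Second-year multiplier: 1,147 ÷ 1879.89 ≈ 0.61014.
That is a change of -39.0%.

-39.0%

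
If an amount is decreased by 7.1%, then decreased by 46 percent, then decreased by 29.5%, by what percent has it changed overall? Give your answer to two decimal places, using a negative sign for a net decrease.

A 7.1% decrease multiplies by 0.929.
Then a 46% decrease: 0.929 × 0.54 = 0.50166.
Then a 29.5% decrease: 0.50166 × 0.705 = 0.3536703.
Overall factor 0.3536703, i.e. -64.63%.

-64.63%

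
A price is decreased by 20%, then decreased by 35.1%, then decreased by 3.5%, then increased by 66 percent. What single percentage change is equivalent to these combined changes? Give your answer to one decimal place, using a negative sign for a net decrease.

-16.8%

The combined multiplier is 0.8 × 0.649 × 0.965 × 1.66 = 0.83170648.
That corresponds to a decrease of 16.8%.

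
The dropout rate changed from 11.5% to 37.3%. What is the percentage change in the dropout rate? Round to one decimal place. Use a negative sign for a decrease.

The change is 37.3 − 11.5 = 25.8 percentage points.
Relative to the original 11.5%, that is 25.8 ÷ 11.5 ≈ 224.3%.

224.3%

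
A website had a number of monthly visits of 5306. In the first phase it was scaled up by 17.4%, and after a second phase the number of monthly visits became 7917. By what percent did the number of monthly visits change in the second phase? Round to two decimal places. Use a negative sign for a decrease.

27.09%

After the first phase: 5306 × 1.174 = 6229.244.
Second-phase multiplier: 7917 ÷ 6229.244 ≈ 1.270941.
That is a change of 27.09%.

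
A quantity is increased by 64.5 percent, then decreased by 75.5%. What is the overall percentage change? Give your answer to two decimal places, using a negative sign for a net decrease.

-59.70%

A 64.5% increase multiplies by 1.645.
Then a 75.5% decrease: 1.645 × 0.245 = 0.403025.
Overall factor 0.403025, i.e. -59.70%.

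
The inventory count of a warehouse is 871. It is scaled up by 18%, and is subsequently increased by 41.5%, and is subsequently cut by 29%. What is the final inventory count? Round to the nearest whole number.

Apply the 18% increase: 871 × 1.18 = 1027.78.
Apply the 41.5% increase: 1027.78 × 1.415 = 1454.3087.
Apply the 29% decrease: 1454.3087 × 0.71 = 1032.559177 ≈ 1033.

1033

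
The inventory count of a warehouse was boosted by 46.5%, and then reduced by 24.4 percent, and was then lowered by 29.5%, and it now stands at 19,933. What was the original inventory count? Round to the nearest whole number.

25,528

The overall multiplier applied was 1.465 × 0.756 × 0.705 = 0.7808157.
So the original inventory count was 19,933 ÷ 0.7808157 ≈ 25,528.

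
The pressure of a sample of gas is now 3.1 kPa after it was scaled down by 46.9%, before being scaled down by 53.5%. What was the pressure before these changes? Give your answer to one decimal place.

Undoing the 53.5% decrease: 3.1 ÷ 0.465 ≈ 6.666667.
Undoing the 46.9% decrease: 6.666667 ÷ 0.531 ≈ 12.6 kPa.

12.6 kPa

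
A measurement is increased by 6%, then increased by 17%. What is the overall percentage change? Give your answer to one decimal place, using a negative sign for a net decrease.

A 6% increase multiplies by 1.06.
Then a 17% increase: 1.06 × 1.17 = 1.2402.
Overall factor 1.2402, i.e. 24.0%.

24.0%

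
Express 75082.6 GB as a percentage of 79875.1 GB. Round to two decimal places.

75082.6 GB ÷ 79875.1 GB ≈ 94.00%.

94.00%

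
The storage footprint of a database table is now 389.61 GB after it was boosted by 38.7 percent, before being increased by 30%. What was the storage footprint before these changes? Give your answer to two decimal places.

216.08 GB

The overall multiplier applied was 1.387 × 1.3 = 1.8031.
So the original storage footprint was 389.61 ÷ 1.8031 ≈ 216.08 GB.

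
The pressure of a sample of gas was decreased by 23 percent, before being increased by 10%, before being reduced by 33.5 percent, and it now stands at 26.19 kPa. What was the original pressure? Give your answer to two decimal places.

46.50 kPa

Undoing the 33.5% decrease: 26.19 ÷ 0.665 ≈ 39.383459.
Undoing the 10% increase: 39.383459 ÷ 1.1 ≈ 35.803145.
Undoing the 23% decrease: 35.803145 ÷ 0.77 ≈ 46.50 kPa.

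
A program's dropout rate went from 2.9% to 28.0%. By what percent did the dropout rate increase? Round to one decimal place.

865.5%

The change is 28.0 − 2.9 = 25.1 percentage points.
Relative to the original 2.9%, that is 25.1 ÷ 2.9 ≈ 865.5%.
So the dropout rate rose by 865.5%.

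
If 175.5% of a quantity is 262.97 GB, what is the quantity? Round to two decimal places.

149.84 GB

262.97 GB ÷ 1.755 ≈ 149.84 GB.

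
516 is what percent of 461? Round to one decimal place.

111.9%

516 ÷ 461 ≈ 111.9%.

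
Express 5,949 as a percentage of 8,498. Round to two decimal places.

70.00%

5,949 ÷ 8,498 ≈ 70.00%.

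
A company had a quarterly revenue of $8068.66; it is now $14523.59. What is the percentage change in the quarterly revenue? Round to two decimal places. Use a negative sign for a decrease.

80.00%

Change: $14523.59 − $8068.66 = $6454.93.
Relative to the original: $6454.93 ÷ $8068.66 ≈ 80.00%.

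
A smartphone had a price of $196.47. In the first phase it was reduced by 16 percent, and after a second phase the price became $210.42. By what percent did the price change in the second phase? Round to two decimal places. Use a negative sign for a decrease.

After the first phase: $196.47 × 0.84 = $165.0348.
Second-phase multiplier: $210.42 ÷ $165.0348 ≈ 1.275004.
That is a change of 27.50%.

27.50%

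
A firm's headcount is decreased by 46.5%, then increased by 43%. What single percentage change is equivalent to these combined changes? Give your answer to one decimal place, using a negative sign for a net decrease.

-23.5%

The combined multiplier is 0.535 × 1.43 = 0.76505.
That corresponds to a decrease of 23.5%.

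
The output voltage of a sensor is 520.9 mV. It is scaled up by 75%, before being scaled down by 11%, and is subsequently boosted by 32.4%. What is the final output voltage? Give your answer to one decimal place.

Each change multiplies by a factor: 1.75 × 0.89 × 1.324 = 2.06213.
520.9 × 2.06213 = 1074.163517 ≈ 1074.2.

1074.2 mV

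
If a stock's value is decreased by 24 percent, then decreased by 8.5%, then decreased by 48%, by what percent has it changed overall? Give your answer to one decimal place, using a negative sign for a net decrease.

-63.8%

A 24% decrease multiplies by 0.76.
Then an 8.5% decrease: 0.76 × 0.915 = 0.6954.
Then a 48% decrease: 0.6954 × 0.52 = 0.361608.
Overall factor 0.361608, i.e. -63.8%.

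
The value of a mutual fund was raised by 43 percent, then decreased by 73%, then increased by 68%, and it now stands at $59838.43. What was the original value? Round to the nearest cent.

$92251.01

Undoing the 68% increase: $59838.43 ÷ 1.68 ≈ $35618.113095.
Undoing the 73% decrease: $35618.113095 ÷ 0.27 ≈ $131918.937389.
Undoing the 43% increase: $131918.937389 ÷ 1.43 ≈ $92251.01.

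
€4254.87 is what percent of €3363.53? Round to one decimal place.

126.5%

€4254.87 ÷ €3363.53 ≈ 126.5%.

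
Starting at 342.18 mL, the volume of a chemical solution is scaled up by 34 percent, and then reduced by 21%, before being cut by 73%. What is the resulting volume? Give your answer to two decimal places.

97.80 mL

After the 34% increase: 342.18 × 1.34 = 458.5212.
21% decrease: 458.5212 × 0.79 = 362.231748.
73% decrease: 362.231748 × 0.27 = 97.80257196 ≈ 97.80.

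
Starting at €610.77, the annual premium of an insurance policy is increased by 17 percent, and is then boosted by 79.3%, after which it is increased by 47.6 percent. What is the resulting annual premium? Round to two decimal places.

Each change multiplies by a factor: 1.17 × 1.793 × 1.476 = 3.09636756.
€610.77 × 3.09636756 = €1891.1684146212 ≈ €1891.17.

€1891.17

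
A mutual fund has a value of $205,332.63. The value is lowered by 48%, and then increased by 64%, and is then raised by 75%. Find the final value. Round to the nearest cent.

Each change multiplies by a factor: 0.52 × 1.64 × 1.75 = 1.4924.
$205,332.63 × 1.4924 = $306438.417012 ≈ $306,438.42.

$306,438.42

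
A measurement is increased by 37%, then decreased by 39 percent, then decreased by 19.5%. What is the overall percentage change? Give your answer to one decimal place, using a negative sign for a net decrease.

-32.7%

A 37% increase multiplies by 1.37.
Then a 39% decrease: 1.37 × 0.61 = 0.8357.
Then a 19.5% decrease: 0.8357 × 0.805 = 0.6727385.
Overall factor 0.6727385, i.e. -32.7%.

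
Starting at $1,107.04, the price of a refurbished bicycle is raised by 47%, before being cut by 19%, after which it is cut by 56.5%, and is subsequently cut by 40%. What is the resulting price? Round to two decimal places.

Each change multiplies by a factor: 1.47 × 0.81 × 0.435 × 0.6 = 0.3107727.
$1,107.04 × 0.3107727 = $344.037809808 ≈ $344.04.

$344.04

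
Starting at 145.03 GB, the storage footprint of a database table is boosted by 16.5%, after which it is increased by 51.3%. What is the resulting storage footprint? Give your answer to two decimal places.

255.64 GB

Apply the 16.5% increase: 145.03 × 1.165 = 168.95995.
After the 51.3% increase: 168.95995 × 1.513 = 255.63640435 ≈ 255.64.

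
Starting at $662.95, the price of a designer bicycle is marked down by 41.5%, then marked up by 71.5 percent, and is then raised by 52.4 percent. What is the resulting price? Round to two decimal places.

$1013.64

41.5% decrease: $662.95 × 0.585 = $387.82575.
Apply the 71.5% increase: $387.82575 × 1.715 = $665.12116125.
52.4% increase: $665.12116125 × 1.524 = $1013.644649745 ≈ $1013.64.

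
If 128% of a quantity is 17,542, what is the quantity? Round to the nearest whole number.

13,705

17,542 ÷ 1.28 ≈ 13,705.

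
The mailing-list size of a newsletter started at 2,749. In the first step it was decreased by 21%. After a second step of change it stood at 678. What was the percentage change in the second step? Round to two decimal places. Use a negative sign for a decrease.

After the first step: 2,749 × 0.79 = 2171.71.
Second-step multiplier: 678 ÷ 2171.71 ≈ 0.312196.
That is a change of -68.78%.

-68.78%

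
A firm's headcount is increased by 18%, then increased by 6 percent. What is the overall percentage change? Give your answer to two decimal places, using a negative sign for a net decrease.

25.08%

An 18% increase multiplies by 1.18.
Then a 6% increase: 1.18 × 1.06 = 1.2508.
Overall factor 1.2508, i.e. 25.08%.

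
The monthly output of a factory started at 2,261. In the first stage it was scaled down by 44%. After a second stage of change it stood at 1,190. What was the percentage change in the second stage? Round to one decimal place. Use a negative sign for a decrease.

-6.0%

After the first stage: 2,261 × 0.56 = 1266.16.
Second-stage multiplier: 1,190 ÷ 1266.16 ≈ 0.93985.
That is a change of -6.0%.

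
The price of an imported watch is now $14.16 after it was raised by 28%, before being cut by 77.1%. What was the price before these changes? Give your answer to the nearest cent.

$48.31

Undoing the 77.1% decrease: $14.16 ÷ 0.229 ≈ $61.834061.
Undoing the 28% increase: $61.834061 ÷ 1.28 ≈ $48.31.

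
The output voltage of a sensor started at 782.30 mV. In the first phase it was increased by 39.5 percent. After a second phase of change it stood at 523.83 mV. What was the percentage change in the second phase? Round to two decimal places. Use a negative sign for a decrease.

After the first phase: 782.30 × 1.395 = 1091.3085.
Second-phase multiplier: 523.83 ÷ 1091.3085 ≈ 0.480002.
That is a change of -52.00%.

-52.00%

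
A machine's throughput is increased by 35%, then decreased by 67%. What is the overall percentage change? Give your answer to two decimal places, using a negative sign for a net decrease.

-55.45%

The combined multiplier is 1.35 × 0.33 = 0.4455.
That corresponds to a decrease of 55.45%.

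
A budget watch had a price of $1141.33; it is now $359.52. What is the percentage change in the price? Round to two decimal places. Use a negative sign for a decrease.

Change: $359.52 − $1141.33 = -$781.81.
Relative to the original: -$781.81 ÷ $1141.33 ≈ -68.50%.

-68.50%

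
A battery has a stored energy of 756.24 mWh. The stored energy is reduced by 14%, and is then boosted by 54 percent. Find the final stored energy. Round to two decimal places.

1001.56 mWh

Each change multiplies by a factor: 0.86 × 1.54 = 1.3244.
756.24 × 1.3244 = 1001.564256 ≈ 1001.56.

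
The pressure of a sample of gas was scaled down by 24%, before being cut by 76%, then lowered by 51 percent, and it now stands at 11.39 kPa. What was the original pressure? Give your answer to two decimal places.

Undoing the 51% decrease: 11.39 ÷ 0.49 ≈ 23.244898.
Undoing the 76% decrease: 23.244898 ÷ 0.24 ≈ 96.853742.
Undoing the 24% decrease: 96.853742 ÷ 0.76 ≈ 127.44 kPa.

127.44 kPa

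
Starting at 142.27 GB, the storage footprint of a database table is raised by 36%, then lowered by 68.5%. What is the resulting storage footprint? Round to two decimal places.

36% increase: 142.27 × 1.36 = 193.4872.
After the 68.5% decrease: 193.4872 × 0.315 = 60.948468 ≈ 60.95.

60.95 GB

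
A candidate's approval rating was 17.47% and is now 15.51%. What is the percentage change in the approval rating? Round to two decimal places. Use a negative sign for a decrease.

-11.22%

The change is 15.51 − 17.47 = -1.96 percentage points.
Relative to the original 17.47%, that is -1.96 ÷ 17.47 ≈ -11.22%.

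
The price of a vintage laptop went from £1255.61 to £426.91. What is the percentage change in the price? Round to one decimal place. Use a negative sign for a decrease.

Change: £426.91 − £1255.61 = -£828.70.
Relative to the original: -£828.70 ÷ £1255.61 ≈ -66.0%.

-66.0%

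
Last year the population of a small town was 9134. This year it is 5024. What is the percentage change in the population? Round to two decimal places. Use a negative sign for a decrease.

-45.00%

Change: 5024 − 9134 = -4110.
Relative to the original: -4110 ÷ 9134 ≈ -45.00%.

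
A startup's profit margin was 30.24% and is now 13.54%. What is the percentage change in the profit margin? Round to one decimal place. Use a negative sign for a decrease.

-55.2%

The change is 13.54 − 30.24 = -16.70 percentage points.
Relative to the original 30.24%, that is -16.70 ÷ 30.24 ≈ -55.2%.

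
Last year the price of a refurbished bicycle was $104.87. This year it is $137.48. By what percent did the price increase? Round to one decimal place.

Change: $137.48 − $104.87 = $32.61.
Relative to the original: $32.61 ÷ $104.87 ≈ 31.1%.
So the price increased by 31.1%.

31.1%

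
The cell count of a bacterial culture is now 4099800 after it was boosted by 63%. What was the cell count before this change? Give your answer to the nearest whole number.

2515215

The overall multiplier applied was 1.63.
So the original cell count was 4099800 ÷ 1.63 ≈ 2515215.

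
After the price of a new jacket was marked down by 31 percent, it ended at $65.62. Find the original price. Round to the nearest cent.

The overall multiplier applied was 0.69.
So the original price was $65.62 ÷ 0.69 ≈ $95.10.

$95.10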